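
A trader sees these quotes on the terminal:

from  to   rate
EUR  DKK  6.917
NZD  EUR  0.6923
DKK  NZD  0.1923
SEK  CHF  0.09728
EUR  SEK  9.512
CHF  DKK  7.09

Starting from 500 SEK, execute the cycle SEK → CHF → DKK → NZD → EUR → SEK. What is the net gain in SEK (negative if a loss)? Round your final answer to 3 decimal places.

-63.298

500 SEK × 0.09728 = 48.64 CHF
48.64 CHF × 7.09 = 344.8576 DKK
344.8576 DKK × 0.1923 = 66.31611648 NZD
66.31611648 NZD × 0.6923 = 45.910647439104 EUR
45.910647439104 EUR × 9.512 = 436.702078440757248 SEK
Net change: 436.702078440757248 − 500 = -63.297921559242752 SEK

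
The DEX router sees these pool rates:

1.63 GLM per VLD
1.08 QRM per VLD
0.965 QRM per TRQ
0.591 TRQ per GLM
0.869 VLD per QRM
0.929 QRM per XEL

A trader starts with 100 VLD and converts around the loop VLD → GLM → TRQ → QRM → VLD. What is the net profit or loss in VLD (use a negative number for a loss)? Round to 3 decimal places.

100 VLD × 1.63 = 163 GLM
163 GLM × 0.591 = 96.333 TRQ
96.333 TRQ × 0.965 = 92.961345 QRM
92.961345 QRM × 0.869 = 80.783408805 VLD
Net change: 80.783408805 − 100 = -19.216591195 VLD

-19.217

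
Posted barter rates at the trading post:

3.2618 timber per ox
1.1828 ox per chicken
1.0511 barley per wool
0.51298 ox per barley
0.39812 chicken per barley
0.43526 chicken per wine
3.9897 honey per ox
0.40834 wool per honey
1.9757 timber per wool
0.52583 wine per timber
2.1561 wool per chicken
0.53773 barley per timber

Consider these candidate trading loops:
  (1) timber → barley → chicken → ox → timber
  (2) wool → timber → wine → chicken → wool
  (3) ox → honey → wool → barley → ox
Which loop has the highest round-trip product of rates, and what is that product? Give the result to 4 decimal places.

(1) 0.53773 × 0.39812 × 1.1828 × 3.2618 = 0.82594
(2) 1.9757 × 0.52583 × 0.43526 × 2.1561 = 0.97495
(3) 3.9897 × 0.40834 × 1.0511 × 0.51298 = 0.87843
Highest is cycle (2) at 0.9750 (≤1, no arbitrage).

0.9750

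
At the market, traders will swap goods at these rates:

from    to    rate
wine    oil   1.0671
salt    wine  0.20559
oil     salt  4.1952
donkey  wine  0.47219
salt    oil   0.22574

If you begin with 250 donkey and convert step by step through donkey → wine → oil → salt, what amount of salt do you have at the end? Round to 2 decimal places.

528.46

250 donkey × 0.47219 = 118.0475 wine
118.0475 wine × 1.0671 = 125.96848725 oil
125.96848725 oil × 4.1952 = 528.4629977112 salt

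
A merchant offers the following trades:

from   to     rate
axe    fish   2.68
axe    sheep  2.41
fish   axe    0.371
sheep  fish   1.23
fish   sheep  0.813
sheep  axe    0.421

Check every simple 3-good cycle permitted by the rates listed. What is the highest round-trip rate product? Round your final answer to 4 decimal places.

1.0998

axe→sheep→fish→axe: 2.41 × 1.23 × 0.371 = 1.09976
axe→fish→sheep→axe: 2.68 × 0.813 × 0.421 = 0.91729
Maximum is axe→sheep→fish→axe at 1.0998; arbitrage exists.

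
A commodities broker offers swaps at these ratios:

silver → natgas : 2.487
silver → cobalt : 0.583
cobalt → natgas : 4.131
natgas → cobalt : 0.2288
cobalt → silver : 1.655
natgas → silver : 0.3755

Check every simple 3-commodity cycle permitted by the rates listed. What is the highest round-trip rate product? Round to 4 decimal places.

0.9417

silver→natgas→cobalt→silver: 2.487 × 0.2288 × 1.655 = 0.94174
silver→cobalt→natgas→silver: 0.583 × 4.131 × 0.3755 = 0.90434
Maximum is silver→natgas→cobalt→silver at 0.9417; no arbitrage — every cycle loses value.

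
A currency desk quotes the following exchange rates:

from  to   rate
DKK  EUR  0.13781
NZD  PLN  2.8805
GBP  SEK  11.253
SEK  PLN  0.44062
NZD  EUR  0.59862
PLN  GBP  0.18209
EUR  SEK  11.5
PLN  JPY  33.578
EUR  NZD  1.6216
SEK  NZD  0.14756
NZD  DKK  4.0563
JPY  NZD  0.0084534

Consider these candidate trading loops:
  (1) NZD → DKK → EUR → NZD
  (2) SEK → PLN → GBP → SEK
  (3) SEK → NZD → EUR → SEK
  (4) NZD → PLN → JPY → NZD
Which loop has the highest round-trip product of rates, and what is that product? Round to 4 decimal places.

(1) 4.0563 × 0.13781 × 1.6216 = 0.90647
(2) 0.44062 × 0.18209 × 11.253 = 0.90286
(3) 0.14756 × 0.59862 × 11.5 = 1.01582
(4) 2.8805 × 33.578 × 0.0084534 = 0.81762
Highest is cycle (3) at 1.0158 (>1, arbitrage).

1.0158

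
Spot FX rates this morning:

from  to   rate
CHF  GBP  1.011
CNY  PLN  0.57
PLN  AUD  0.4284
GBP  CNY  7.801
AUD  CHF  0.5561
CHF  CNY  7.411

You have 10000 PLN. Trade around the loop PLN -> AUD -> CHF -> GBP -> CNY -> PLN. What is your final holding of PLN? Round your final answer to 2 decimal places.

10709.73

10000 PLN × 0.4284 = 4284 AUD
4284 AUD × 0.5561 = 2382.3324 CHF
2382.3324 CHF × 1.011 = 2408.5380564 GBP
2408.5380564 GBP × 7.801 = 18789.0053779764 CNY
18789.0053779764 CNY × 0.57 = 10709.733065446548 PLN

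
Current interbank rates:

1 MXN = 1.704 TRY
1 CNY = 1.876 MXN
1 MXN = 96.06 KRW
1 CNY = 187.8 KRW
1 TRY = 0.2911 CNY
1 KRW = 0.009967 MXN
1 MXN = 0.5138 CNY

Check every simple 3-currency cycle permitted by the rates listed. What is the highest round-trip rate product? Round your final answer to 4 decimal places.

0.9617

KRW→MXN→CNY→KRW: 0.009967 × 0.5138 × 187.8 = 0.96173
TRY→CNY→MXN→TRY: 0.2911 × 1.876 × 1.704 = 0.93056
Maximum is KRW→MXN→CNY→KRW at 0.9617; no arbitrage — every cycle loses value.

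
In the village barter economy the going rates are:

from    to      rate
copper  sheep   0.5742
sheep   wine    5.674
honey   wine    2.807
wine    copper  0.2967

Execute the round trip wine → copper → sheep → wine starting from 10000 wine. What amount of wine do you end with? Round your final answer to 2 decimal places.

9666.52

10000 wine × 0.2967 = 2967 copper
2967 copper × 0.5742 = 1703.6514 sheep
1703.6514 sheep × 5.674 = 9666.5180436 wine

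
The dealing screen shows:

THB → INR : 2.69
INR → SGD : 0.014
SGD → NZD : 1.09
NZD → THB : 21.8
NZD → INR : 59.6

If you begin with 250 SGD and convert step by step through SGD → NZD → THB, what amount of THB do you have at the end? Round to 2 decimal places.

5940.50

250 SGD × 1.09 = 272.5 NZD
272.5 NZD × 21.8 = 5940.5 THB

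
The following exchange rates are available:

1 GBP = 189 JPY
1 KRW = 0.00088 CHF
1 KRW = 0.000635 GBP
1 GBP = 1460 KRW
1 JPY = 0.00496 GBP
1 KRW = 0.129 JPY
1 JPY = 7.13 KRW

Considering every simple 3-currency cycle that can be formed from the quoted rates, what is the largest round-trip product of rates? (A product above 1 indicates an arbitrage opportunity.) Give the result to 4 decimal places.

GBP→KRW→JPY→GBP: 1460 × 0.129 × 0.00496 = 0.93417
GBP→JPY→KRW→GBP: 189 × 7.13 × 0.000635 = 0.85571
Maximum is GBP→KRW→JPY→GBP at 0.9342; no arbitrage — every cycle loses value.

0.9342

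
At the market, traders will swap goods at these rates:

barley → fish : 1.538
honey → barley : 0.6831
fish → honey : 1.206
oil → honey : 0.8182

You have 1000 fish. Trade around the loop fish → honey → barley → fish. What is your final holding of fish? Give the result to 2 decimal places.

1267.03

1000 fish × 1.206 = 1206 honey
1206 honey × 0.6831 = 823.8186 barley
823.8186 barley × 1.538 = 1267.0330068 fish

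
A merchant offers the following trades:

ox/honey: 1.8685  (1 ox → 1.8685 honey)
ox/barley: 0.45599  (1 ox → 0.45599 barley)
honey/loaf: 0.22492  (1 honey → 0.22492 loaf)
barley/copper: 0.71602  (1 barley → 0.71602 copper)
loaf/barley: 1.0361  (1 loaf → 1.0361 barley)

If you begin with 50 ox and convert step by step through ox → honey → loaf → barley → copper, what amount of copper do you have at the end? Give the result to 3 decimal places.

50 ox × 1.8685 = 93.425 honey
93.425 honey × 0.22492 = 21.013151 loaf
21.013151 loaf × 1.0361 = 21.7717257511 barley
21.7717257511 barley × 0.71602 = 15.588991072302622 copper

15.589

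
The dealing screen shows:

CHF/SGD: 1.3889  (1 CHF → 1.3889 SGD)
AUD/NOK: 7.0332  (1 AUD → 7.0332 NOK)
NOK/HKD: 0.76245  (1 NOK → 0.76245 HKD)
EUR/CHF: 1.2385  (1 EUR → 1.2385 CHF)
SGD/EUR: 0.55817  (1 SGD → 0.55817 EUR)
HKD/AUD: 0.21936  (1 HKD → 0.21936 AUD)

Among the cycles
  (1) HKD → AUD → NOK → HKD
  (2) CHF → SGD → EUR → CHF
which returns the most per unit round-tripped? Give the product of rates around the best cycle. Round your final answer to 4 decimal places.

(1) 0.21936 × 7.0332 × 0.76245 = 1.17631
(2) 1.3889 × 0.55817 × 1.2385 = 0.96014
Highest is cycle (1) at 1.1763 (>1, arbitrage).

1.1763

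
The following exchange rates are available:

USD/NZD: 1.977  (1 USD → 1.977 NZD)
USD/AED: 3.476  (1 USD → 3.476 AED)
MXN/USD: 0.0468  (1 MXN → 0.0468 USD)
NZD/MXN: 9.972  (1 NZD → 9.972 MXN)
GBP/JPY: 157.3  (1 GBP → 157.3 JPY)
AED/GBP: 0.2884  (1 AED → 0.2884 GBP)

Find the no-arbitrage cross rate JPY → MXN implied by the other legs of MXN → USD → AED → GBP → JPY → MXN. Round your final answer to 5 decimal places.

0.13550

Known legs of the cycle: 0.0468 × 3.476 × 0.2884 × 157.3 = 7.379885088576
For no arbitrage the full-cycle product must be 1, so the missing rate is 1 / 7.379885088576 ≈ 0.1355035.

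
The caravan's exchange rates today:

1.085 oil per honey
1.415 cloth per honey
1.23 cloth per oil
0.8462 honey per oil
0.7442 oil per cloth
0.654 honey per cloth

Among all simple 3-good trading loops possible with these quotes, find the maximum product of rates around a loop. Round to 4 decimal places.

0.8911

cloth→oil→honey→cloth: 0.7442 × 0.8462 × 1.415 = 0.89108
cloth→honey→oil→cloth: 0.654 × 1.085 × 1.23 = 0.87280
Maximum is cloth→oil→honey→cloth at 0.8911; no arbitrage — every cycle loses value.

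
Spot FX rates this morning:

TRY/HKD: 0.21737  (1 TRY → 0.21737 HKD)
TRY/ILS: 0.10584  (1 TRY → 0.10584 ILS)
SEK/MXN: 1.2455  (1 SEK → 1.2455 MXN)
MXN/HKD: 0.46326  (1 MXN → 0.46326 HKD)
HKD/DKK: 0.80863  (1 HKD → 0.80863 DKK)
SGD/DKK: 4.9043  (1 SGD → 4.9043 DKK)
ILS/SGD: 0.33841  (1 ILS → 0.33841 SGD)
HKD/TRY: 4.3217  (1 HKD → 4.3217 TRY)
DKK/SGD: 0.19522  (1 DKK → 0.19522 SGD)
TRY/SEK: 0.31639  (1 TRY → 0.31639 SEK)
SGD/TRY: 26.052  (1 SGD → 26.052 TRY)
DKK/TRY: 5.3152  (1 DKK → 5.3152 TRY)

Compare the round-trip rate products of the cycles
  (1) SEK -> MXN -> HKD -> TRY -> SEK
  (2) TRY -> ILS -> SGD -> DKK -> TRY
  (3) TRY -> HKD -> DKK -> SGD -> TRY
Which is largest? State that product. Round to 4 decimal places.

(1) 1.2455 × 0.46326 × 4.3217 × 0.31639 = 0.78894
(2) 0.10584 × 0.33841 × 4.9043 × 5.3152 = 0.93366
(3) 0.21737 × 0.80863 × 0.19522 × 26.052 = 0.89395
Highest is cycle (2) at 0.9337 (≤1, no arbitrage).

0.9337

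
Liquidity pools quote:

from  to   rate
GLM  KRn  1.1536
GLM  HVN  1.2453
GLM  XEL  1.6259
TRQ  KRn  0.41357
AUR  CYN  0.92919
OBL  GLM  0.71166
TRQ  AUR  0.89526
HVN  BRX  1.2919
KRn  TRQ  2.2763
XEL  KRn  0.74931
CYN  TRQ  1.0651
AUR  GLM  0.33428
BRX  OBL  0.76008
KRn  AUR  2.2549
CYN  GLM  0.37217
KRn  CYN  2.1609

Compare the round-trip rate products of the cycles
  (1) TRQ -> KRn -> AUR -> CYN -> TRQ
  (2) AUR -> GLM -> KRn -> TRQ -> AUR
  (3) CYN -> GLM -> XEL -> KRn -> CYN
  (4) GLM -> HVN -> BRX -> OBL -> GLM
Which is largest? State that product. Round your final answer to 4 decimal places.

(1) 0.41357 × 2.2549 × 0.92919 × 1.0651 = 0.92294
(2) 0.33428 × 1.1536 × 2.2763 × 0.89526 = 0.78586
(3) 0.37217 × 1.6259 × 0.74931 × 2.1609 = 0.97979
(4) 1.2453 × 1.2919 × 0.76008 × 0.71166 = 0.87023
Highest is cycle (3) at 0.9798 (≤1, no arbitrage).

0.9798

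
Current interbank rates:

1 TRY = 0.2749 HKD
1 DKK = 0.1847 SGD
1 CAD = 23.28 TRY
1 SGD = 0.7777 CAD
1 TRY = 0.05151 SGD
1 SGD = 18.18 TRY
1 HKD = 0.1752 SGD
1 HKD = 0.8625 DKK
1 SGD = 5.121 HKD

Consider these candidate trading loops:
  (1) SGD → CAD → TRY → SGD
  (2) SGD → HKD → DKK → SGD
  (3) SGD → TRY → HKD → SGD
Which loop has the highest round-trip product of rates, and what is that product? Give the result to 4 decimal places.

0.9326

(1) 0.7777 × 23.28 × 0.05151 = 0.93258
(2) 5.121 × 0.8625 × 0.1847 = 0.81579
(3) 18.18 × 0.2749 × 0.1752 = 0.87559
Highest is cycle (1) at 0.9326 (≤1, no arbitrage).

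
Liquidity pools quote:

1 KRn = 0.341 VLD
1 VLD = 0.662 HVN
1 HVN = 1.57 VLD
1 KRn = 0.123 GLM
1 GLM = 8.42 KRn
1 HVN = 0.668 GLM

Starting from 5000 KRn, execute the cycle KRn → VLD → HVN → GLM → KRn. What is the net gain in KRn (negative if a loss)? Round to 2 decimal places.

5000 KRn × 0.341 = 1705 VLD
1705 VLD × 0.662 = 1128.71 HVN
1128.71 HVN × 0.668 = 753.97828 GLM
753.97828 GLM × 8.42 = 6348.4971176 KRn
Net change: 6348.4971176 − 5000 = 1348.4971176 KRn

1348.50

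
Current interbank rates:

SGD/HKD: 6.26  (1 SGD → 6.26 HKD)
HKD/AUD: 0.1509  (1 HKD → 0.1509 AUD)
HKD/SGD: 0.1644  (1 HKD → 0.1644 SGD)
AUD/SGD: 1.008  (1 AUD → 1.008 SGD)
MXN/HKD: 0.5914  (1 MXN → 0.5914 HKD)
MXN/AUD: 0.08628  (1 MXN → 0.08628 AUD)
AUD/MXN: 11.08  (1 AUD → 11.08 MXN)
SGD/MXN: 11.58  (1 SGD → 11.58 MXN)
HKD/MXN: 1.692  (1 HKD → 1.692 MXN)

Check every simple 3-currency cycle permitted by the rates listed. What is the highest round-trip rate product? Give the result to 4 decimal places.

1.1259

SGD→MXN→HKD→SGD: 11.58 × 0.5914 × 0.1644 = 1.12588
SGD→MXN→AUD→SGD: 11.58 × 0.08628 × 1.008 = 1.00712
MXN→HKD→AUD→MXN: 0.5914 × 0.1509 × 11.08 = 0.98880
SGD→HKD→AUD→SGD: 6.26 × 0.1509 × 1.008 = 0.95219
Maximum is SGD→MXN→HKD→SGD at 1.1259; arbitrage exists.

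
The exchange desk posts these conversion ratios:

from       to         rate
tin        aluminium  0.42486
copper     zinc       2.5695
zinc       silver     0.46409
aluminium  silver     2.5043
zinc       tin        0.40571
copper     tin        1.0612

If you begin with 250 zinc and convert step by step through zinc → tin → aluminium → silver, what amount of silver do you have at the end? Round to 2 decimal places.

250 zinc × 0.40571 = 101.4275 tin
101.4275 tin × 0.42486 = 43.09248765 aluminium
43.09248765 aluminium × 2.5043 = 107.916516821895 silver

107.92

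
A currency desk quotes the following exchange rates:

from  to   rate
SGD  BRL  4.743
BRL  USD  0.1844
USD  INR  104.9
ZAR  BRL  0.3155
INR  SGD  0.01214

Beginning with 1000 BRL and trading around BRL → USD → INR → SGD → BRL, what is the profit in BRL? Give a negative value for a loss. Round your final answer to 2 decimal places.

113.80

1000 BRL × 0.1844 = 184.4 USD
184.4 USD × 104.9 = 19343.56 INR
19343.56 INR × 0.01214 = 234.8308184 SGD
234.8308184 SGD × 4.743 = 1113.8025716712 BRL
Net change: 1113.8025716712 − 1000 = 113.8025716712 BRL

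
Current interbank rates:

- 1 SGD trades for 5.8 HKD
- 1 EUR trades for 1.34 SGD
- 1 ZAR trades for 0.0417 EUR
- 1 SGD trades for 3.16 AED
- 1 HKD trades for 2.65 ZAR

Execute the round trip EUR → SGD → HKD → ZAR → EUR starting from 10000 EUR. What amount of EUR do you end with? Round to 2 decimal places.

10000 EUR × 1.34 = 13400 SGD
13400 SGD × 5.8 = 77720 HKD
77720 HKD × 2.65 = 205958 ZAR
205958 ZAR × 0.0417 = 8588.4486 EUR

8588.45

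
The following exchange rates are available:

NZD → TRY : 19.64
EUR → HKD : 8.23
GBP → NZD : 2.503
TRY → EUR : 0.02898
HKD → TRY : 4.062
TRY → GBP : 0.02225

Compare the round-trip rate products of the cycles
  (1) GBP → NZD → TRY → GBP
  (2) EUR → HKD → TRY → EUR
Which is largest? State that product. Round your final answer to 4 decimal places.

1.0938

(1) 2.503 × 19.64 × 0.02225 = 1.09379
(2) 8.23 × 4.062 × 0.02898 = 0.96881
Highest is cycle (1) at 1.0938 (>1, arbitrage).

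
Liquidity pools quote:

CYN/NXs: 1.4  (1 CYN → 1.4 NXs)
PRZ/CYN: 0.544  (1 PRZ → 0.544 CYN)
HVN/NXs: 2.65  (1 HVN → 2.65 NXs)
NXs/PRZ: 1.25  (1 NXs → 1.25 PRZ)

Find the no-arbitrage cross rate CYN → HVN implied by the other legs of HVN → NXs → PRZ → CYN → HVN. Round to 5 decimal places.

0.55494

Known legs of the cycle: 2.65 × 1.25 × 0.544 = 1.802
For no arbitrage the full-cycle product must be 1, so the missing rate is 1 / 1.802 ≈ 0.5549390.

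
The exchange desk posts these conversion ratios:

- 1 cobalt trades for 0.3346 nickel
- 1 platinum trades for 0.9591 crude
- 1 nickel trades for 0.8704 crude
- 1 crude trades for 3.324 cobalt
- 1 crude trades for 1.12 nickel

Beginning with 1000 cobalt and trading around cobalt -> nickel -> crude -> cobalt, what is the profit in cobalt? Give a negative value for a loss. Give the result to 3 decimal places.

1000 cobalt × 0.3346 = 334.6 nickel
334.6 nickel × 0.8704 = 291.23584 crude
291.23584 crude × 3.324 = 968.06793216 cobalt
Net change: 968.06793216 − 1000 = -31.93206784 cobalt

-31.932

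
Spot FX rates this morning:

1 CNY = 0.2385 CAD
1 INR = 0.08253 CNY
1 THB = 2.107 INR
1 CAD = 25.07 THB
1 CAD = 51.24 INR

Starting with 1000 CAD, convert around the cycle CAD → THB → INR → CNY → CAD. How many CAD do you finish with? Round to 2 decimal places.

1039.73

1000 CAD × 25.07 = 25070 THB
25070 THB × 2.107 = 52822.49 INR
52822.49 INR × 0.08253 = 4359.4400997 CNY
4359.4400997 CNY × 0.2385 = 1039.72646377845 CAD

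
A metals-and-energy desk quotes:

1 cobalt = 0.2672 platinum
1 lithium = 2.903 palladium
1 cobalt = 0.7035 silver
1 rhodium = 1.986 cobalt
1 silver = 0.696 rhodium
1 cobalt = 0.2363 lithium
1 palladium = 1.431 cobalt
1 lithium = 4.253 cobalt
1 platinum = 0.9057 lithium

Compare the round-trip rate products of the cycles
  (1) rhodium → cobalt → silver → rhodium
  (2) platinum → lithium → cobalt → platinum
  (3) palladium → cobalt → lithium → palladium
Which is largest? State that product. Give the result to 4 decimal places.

1.0292

(1) 1.986 × 0.7035 × 0.696 = 0.97242
(2) 0.9057 × 4.253 × 0.2672 = 1.02924
(3) 1.431 × 0.2363 × 2.903 = 0.98164
Highest is cycle (2) at 1.0292 (>1, arbitrage).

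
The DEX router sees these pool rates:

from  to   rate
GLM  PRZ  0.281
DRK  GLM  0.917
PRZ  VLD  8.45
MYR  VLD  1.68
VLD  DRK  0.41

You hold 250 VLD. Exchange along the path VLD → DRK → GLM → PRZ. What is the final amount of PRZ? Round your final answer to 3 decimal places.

250 VLD × 0.41 = 102.5 DRK
102.5 DRK × 0.917 = 93.9925 GLM
93.9925 GLM × 0.281 = 26.4118925 PRZ

26.412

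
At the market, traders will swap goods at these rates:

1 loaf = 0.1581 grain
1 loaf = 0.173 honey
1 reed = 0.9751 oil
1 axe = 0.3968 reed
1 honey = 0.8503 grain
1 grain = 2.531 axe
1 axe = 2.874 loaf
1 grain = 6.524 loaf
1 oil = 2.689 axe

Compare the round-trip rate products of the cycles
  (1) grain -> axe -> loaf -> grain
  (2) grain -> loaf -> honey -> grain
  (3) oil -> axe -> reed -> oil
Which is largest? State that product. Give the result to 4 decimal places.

1.1500

(1) 2.531 × 2.874 × 0.1581 = 1.15003
(2) 6.524 × 0.173 × 0.8503 = 0.95969
(3) 2.689 × 0.3968 × 0.9751 = 1.04043
Highest is cycle (1) at 1.1500 (>1, arbitrage).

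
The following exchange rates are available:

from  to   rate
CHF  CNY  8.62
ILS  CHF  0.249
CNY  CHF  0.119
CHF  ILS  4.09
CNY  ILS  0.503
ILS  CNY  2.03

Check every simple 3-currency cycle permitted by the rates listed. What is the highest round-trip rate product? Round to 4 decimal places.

CNY→ILS→CHF→CNY: 0.503 × 0.249 × 8.62 = 1.07963
CNY→CHF→ILS→CNY: 0.119 × 4.09 × 2.03 = 0.98802
Maximum is CNY→ILS→CHF→CNY at 1.0796; arbitrage exists.

1.0796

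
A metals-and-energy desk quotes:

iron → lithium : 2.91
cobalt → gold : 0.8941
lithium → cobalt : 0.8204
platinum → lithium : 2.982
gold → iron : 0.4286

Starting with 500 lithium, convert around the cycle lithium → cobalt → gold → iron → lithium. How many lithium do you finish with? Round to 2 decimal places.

500 lithium × 0.8204 = 410.2 cobalt
410.2 cobalt × 0.8941 = 366.75982 gold
366.75982 gold × 0.4286 = 157.193258852 iron
157.193258852 iron × 2.91 = 457.43238325932 lithium

457.43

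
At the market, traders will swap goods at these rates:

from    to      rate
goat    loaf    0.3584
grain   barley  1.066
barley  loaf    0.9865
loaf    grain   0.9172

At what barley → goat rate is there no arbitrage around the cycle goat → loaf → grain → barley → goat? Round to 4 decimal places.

Known legs of the cycle: 0.3584 × 0.9172 × 1.066 = 0.35042029568
For no arbitrage the full-cycle product must be 1, so the missing rate is 1 / 0.35042029568 ≈ 2.853716.

2.8537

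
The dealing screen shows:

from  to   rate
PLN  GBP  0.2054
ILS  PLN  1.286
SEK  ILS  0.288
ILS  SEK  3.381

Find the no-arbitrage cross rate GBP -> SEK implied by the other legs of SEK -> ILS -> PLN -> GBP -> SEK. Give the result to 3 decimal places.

13.145

Known legs of the cycle: 0.288 × 1.286 × 0.2054 = 0.0760735872
For no arbitrage the full-cycle product must be 1, so the missing rate is 1 / 0.0760735872 ≈ 13.14517.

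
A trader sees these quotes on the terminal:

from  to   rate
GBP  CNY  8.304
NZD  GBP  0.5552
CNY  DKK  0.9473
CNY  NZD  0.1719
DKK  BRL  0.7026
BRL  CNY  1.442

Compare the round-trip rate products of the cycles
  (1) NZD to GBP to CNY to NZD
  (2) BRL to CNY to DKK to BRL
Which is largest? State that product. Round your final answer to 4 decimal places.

(1) 0.5552 × 8.304 × 0.1719 = 0.79252
(2) 1.442 × 0.9473 × 0.7026 = 0.95976
Highest is cycle (2) at 0.9598 (≤1, no arbitrage).

0.9598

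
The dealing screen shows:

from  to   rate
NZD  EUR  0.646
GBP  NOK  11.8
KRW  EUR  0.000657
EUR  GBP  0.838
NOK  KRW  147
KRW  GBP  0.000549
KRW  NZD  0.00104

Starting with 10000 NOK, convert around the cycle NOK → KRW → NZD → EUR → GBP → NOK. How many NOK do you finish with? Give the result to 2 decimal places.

9765.83

10000 NOK × 147 = 1470000 KRW
1470000 KRW × 0.00104 = 1528.8 NZD
1528.8 NZD × 0.646 = 987.6048 EUR
987.6048 EUR × 0.838 = 827.6128224 GBP
827.6128224 GBP × 11.8 = 9765.83130432 NOK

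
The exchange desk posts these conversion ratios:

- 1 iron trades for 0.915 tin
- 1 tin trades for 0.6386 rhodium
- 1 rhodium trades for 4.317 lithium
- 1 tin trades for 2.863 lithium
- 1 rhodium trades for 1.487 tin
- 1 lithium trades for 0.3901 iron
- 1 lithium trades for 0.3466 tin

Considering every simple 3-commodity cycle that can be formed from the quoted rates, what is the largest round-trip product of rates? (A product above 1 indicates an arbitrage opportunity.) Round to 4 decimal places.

1.0219

tin→lithium→iron→tin: 2.863 × 0.3901 × 0.915 = 1.02192
rhodium→lithium→tin→rhodium: 4.317 × 0.3466 × 0.6386 = 0.95552
Maximum is tin→lithium→iron→tin at 1.0219; arbitrage exists.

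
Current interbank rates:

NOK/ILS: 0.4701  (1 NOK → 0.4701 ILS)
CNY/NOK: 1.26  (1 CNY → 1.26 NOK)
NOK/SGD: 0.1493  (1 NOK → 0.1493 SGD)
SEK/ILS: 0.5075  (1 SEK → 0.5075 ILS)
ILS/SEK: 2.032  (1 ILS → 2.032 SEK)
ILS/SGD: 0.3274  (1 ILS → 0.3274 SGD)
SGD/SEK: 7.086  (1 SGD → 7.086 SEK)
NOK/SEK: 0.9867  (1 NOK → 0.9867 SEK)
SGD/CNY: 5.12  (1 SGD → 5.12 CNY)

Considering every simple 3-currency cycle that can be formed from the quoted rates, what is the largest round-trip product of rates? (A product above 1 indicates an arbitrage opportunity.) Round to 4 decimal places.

SEK→ILS→SGD→SEK: 0.5075 × 0.3274 × 7.086 = 1.17738
SGD→CNY→NOK→SGD: 5.12 × 1.26 × 0.1493 = 0.96316
Maximum is SEK→ILS→SGD→SEK at 1.1774; arbitrage exists.

1.1774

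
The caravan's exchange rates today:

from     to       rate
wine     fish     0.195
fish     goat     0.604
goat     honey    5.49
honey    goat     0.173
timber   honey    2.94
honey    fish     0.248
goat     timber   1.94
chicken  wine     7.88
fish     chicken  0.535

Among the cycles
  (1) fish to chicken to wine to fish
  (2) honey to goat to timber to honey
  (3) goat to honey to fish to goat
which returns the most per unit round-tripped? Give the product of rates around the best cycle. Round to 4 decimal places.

0.9867

(1) 0.535 × 7.88 × 0.195 = 0.82208
(2) 0.173 × 1.94 × 2.94 = 0.98672
(3) 5.49 × 0.248 × 0.604 = 0.82236
Highest is cycle (2) at 0.9867 (≤1, no arbitrage).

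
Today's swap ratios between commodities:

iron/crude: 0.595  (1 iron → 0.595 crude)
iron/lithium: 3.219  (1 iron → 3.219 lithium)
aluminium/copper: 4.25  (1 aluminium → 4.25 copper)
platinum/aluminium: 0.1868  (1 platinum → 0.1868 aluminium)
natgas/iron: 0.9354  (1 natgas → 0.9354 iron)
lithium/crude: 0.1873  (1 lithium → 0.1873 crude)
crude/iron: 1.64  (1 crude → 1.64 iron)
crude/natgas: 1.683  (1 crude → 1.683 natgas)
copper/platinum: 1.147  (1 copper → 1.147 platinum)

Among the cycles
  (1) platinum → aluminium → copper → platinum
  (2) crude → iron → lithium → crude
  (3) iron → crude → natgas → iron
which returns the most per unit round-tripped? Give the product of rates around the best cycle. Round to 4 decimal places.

(1) 0.1868 × 4.25 × 1.147 = 0.91060
(2) 1.64 × 3.219 × 0.1873 = 0.98879
(3) 0.595 × 1.683 × 0.9354 = 0.93670
Highest is cycle (2) at 0.9888 (≤1, no arbitrage).

0.9888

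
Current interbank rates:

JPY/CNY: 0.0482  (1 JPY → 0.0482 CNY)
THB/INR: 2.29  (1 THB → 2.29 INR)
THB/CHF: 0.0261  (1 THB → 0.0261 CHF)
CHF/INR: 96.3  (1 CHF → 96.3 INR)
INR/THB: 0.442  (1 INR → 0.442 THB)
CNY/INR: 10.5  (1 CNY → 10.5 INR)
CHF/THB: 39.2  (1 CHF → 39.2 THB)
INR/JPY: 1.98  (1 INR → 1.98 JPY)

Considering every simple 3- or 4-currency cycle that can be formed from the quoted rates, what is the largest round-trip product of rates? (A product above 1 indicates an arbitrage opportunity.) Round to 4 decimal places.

INR→THB→CHF→INR: 0.442 × 0.0261 × 96.3 = 1.11094
JPY→CNY→INR→JPY: 0.0482 × 10.5 × 1.98 = 1.00208
Maximum is INR→THB→CHF→INR at 1.1109; arbitrage exists.

1.1109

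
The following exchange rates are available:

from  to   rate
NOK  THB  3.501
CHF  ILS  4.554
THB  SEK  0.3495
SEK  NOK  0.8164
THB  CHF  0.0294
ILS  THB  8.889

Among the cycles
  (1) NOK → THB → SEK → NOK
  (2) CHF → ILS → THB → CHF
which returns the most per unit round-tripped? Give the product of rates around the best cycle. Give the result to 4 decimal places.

1.1901

(1) 3.501 × 0.3495 × 0.8164 = 0.99895
(2) 4.554 × 8.889 × 0.0294 = 1.19013
Highest is cycle (2) at 1.1901 (>1, arbitrage).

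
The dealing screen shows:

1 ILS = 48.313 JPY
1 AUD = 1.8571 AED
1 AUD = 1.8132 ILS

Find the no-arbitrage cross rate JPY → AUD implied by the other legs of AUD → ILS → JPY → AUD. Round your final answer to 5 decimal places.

Known legs of the cycle: 1.8132 × 48.313 = 87.6011316
For no arbitrage the full-cycle product must be 1, so the missing rate is 1 / 87.6011316 ≈ 0.0114154.

0.01142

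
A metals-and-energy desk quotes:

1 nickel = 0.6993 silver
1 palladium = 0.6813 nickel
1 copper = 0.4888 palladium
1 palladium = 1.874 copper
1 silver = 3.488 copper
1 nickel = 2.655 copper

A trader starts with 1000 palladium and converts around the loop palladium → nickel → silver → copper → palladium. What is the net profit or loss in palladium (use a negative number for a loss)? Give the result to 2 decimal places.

-187.71

1000 palladium × 0.6813 = 681.3 nickel
681.3 nickel × 0.6993 = 476.43309 silver
476.43309 silver × 3.488 = 1661.79861792 copper
1661.79861792 copper × 0.4888 = 812.287164439296 palladium
Net change: 812.287164439296 − 1000 = -187.712835560704 palladium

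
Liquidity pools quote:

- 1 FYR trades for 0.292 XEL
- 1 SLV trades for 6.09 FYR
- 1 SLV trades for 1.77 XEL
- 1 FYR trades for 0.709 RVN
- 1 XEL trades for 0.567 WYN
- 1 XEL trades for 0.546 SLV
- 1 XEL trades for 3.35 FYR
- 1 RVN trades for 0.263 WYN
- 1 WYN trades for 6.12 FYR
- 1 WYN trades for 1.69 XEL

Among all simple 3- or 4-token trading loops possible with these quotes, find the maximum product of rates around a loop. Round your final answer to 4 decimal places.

RVN→WYN→FYR→RVN: 0.263 × 6.12 × 0.709 = 1.14118
RVN→WYN→XEL→FYR→RVN: 0.263 × 1.69 × 3.35 × 0.709 = 1.05568
FYR→XEL→WYN→FYR: 0.292 × 0.567 × 6.12 = 1.01325
SLV→FYR→XEL→SLV: 6.09 × 0.292 × 0.546 = 0.97094
Maximum is RVN→WYN→FYR→RVN at 1.1412; arbitrage exists.

1.1412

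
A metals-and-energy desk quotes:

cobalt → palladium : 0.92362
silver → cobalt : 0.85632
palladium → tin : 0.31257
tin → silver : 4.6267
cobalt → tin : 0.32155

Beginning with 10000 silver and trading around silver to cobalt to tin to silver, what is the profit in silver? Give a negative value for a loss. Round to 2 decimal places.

10000 silver × 0.85632 = 8563.2 cobalt
8563.2 cobalt × 0.32155 = 2753.49696 tin
2753.49696 tin × 4.6267 = 12739.604384832 silver
Net change: 12739.604384832 − 10000 = 2739.604384832 silver

2739.60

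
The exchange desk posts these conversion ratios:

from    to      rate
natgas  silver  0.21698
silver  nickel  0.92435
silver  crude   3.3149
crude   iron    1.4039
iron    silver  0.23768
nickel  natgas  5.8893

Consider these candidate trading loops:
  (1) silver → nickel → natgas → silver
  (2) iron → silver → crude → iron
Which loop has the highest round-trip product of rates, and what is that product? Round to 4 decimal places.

1.1812

(1) 0.92435 × 5.8893 × 0.21698 = 1.18119
(2) 0.23768 × 3.3149 × 1.4039 = 1.10611
Highest is cycle (1) at 1.1812 (>1, arbitrage).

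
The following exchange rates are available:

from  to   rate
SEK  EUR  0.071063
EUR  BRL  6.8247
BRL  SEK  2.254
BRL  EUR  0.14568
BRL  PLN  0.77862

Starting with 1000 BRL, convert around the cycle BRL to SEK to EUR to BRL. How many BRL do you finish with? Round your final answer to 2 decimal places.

1000 BRL × 2.254 = 2254 SEK
2254 SEK × 0.071063 = 160.176002 EUR
160.176002 EUR × 6.8247 = 1093.1531608494 BRL

1093.15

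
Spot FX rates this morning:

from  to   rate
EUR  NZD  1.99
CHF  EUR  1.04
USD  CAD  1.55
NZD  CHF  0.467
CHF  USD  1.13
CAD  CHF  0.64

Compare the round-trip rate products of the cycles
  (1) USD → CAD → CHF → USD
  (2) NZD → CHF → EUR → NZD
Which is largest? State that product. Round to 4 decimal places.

1.1210

(1) 1.55 × 0.64 × 1.13 = 1.12096
(2) 0.467 × 1.04 × 1.99 = 0.96650
Highest is cycle (1) at 1.1210 (>1, arbitrage).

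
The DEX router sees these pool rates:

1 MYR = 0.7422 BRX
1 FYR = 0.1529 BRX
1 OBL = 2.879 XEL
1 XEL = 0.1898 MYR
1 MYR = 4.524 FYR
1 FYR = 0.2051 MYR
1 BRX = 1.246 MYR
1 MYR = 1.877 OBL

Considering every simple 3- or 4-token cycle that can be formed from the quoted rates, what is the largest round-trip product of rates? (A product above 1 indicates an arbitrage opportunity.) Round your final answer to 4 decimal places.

1.0257

XEL→MYR→OBL→XEL: 0.1898 × 1.877 × 2.879 = 1.02566
BRX→MYR→FYR→BRX: 1.246 × 4.524 × 0.1529 = 0.86188
Maximum is XEL→MYR→OBL→XEL at 1.0257; arbitrage exists.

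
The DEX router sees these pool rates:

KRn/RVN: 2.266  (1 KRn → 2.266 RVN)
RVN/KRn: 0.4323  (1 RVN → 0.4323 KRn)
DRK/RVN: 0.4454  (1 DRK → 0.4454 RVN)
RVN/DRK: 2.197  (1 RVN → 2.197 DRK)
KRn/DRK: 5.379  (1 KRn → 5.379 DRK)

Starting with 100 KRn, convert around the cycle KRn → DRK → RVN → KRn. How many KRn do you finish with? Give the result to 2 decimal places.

103.57

100 KRn × 5.379 = 537.9 DRK
537.9 DRK × 0.4454 = 239.58066 RVN
239.58066 RVN × 0.4323 = 103.570719318 KRn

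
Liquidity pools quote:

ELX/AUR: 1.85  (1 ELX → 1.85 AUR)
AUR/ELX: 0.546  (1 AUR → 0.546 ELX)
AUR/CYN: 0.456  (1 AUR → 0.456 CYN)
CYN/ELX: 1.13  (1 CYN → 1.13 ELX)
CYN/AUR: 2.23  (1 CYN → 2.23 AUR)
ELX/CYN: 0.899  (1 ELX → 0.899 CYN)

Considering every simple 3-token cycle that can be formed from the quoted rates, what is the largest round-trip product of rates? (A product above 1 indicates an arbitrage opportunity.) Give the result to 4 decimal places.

ELX→CYN→AUR→ELX: 0.899 × 2.23 × 0.546 = 1.09460
ELX→AUR→CYN→ELX: 1.85 × 0.456 × 1.13 = 0.95327
Maximum is ELX→CYN→AUR→ELX at 1.0946; arbitrage exists.

1.0946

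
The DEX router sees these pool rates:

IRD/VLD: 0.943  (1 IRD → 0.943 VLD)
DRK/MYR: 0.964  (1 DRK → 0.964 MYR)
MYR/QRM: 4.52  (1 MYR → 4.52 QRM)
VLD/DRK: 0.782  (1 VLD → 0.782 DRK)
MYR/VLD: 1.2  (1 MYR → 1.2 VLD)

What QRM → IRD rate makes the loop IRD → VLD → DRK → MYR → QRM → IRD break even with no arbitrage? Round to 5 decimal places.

Known legs of the cycle: 0.943 × 0.782 × 0.964 × 4.52 = 3.21317156128
For no arbitrage the full-cycle product must be 1, so the missing rate is 1 / 3.21317156128 ≈ 0.3112190.

0.31122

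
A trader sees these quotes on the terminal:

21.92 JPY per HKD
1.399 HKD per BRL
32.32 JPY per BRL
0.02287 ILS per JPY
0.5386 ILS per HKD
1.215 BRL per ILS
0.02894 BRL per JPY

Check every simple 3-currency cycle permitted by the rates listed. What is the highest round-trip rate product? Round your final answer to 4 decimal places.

HKD→ILS→BRL→HKD: 0.5386 × 1.215 × 1.399 = 0.91550
ILS→BRL→JPY→ILS: 1.215 × 32.32 × 0.02287 = 0.89808
HKD→JPY→BRL→HKD: 21.92 × 0.02894 × 1.399 = 0.88748
Maximum is HKD→ILS→BRL→HKD at 0.9155; no arbitrage — every cycle loses value.

0.9155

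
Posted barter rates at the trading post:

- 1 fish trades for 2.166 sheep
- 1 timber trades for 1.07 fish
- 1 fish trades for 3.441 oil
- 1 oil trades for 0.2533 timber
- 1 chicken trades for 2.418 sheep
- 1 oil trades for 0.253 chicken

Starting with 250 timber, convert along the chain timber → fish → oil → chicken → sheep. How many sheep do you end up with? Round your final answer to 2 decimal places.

563.10

250 timber × 1.07 = 267.5 fish
267.5 fish × 3.441 = 920.4675 oil
920.4675 oil × 0.253 = 232.8782775 chicken
232.8782775 chicken × 2.418 = 563.099674995 sheep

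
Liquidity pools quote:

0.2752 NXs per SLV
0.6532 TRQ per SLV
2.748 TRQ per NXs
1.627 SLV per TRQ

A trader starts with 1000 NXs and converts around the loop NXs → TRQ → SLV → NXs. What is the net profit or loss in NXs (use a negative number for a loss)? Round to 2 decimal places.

230.42

1000 NXs × 2.748 = 2748 TRQ
2748 TRQ × 1.627 = 4470.996 SLV
4470.996 SLV × 0.2752 = 1230.4180992 NXs
Net change: 1230.4180992 − 1000 = 230.4180992 NXs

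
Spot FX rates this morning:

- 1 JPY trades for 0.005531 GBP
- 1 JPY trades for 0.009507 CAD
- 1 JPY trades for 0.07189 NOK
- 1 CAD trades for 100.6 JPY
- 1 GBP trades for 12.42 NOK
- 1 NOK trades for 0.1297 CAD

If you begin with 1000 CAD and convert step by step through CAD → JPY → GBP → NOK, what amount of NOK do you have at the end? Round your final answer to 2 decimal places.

6910.72

1000 CAD × 100.6 = 100600 JPY
100600 JPY × 0.005531 = 556.4186 GBP
556.4186 GBP × 12.42 = 6910.719012 NOK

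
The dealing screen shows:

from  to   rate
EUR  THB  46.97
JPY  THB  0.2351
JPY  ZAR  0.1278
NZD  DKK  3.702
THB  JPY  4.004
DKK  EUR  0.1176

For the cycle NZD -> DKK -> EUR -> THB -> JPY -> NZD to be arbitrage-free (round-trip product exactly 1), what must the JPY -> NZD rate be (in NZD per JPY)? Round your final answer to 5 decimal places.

0.01221

Known legs of the cycle: 3.702 × 0.1176 × 46.97 × 4.004 = 81.876329510976
For no arbitrage the full-cycle product must be 1, so the missing rate is 1 / 81.876329510976 ≈ 0.0122135.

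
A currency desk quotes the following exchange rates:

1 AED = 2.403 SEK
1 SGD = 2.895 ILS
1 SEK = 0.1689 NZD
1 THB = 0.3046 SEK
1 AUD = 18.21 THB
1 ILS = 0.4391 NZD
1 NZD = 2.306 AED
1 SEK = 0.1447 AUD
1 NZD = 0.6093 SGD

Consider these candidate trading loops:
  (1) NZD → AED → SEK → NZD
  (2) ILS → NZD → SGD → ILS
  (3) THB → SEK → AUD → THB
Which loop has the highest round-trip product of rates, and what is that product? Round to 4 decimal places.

0.9359

(1) 2.306 × 2.403 × 0.1689 = 0.93593
(2) 0.4391 × 0.6093 × 2.895 = 0.77454
(3) 0.3046 × 0.1447 × 18.21 = 0.80262
Highest is cycle (1) at 0.9359 (≤1, no arbitrage).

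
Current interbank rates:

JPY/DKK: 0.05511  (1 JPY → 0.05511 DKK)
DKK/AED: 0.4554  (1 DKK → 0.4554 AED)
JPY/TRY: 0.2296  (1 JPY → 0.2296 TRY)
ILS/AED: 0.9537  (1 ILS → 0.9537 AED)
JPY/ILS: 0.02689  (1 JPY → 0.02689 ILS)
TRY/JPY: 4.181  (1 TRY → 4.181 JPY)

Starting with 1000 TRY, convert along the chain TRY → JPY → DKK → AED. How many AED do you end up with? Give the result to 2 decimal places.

104.93

1000 TRY × 4.181 = 4181 JPY
4181 JPY × 0.05511 = 230.41491 DKK
230.41491 DKK × 0.4554 = 104.930950014 AED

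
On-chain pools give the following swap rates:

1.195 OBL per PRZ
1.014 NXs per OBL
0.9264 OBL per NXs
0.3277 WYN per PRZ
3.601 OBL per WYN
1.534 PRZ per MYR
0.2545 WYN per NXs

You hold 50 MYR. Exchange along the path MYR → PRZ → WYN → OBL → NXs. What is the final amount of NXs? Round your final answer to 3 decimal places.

50 MYR × 1.534 = 76.7 PRZ
76.7 PRZ × 0.3277 = 25.13459 WYN
25.13459 WYN × 3.601 = 90.50965859 OBL
90.50965859 OBL × 1.014 = 91.77679381026 NXs

91.777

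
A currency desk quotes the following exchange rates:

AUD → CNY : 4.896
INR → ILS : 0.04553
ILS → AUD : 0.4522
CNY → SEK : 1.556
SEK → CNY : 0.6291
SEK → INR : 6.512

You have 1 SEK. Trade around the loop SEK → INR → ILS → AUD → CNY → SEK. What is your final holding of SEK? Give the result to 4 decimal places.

1 SEK × 6.512 = 6.512 INR
6.512 INR × 0.04553 = 0.29649136 ILS
0.29649136 ILS × 0.4522 = 0.134073392992 AUD
0.134073392992 AUD × 4.896 = 0.656423332088832 CNY
0.656423332088832 CNY × 1.556 = 1.021394704730222592 SEK

1.0214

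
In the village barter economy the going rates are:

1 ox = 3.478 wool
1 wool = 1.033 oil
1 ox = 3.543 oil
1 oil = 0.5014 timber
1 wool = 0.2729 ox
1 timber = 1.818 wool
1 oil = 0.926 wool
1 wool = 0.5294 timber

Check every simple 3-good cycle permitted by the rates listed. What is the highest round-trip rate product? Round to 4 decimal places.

wool→oil→timber→wool: 1.033 × 0.5014 × 1.818 = 0.94163
ox→oil→wool→ox: 3.543 × 0.926 × 0.2729 = 0.89534
Maximum is wool→oil→timber→wool at 0.9416; no arbitrage — every cycle loses value.

0.9416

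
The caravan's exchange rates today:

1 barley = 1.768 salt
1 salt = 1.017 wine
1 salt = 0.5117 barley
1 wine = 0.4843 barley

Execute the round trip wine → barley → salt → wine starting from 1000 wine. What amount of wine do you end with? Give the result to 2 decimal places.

870.80

1000 wine × 0.4843 = 484.3 barley
484.3 barley × 1.768 = 856.2424 salt
856.2424 salt × 1.017 = 870.7985208 wine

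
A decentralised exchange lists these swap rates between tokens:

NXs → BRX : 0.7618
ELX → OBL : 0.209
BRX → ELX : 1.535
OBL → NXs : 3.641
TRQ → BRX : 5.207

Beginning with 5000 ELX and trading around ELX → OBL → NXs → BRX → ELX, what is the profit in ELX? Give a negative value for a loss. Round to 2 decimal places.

5000 ELX × 0.209 = 1045 OBL
1045 OBL × 3.641 = 3804.845 NXs
3804.845 NXs × 0.7618 = 2898.530921 BRX
2898.530921 BRX × 1.535 = 4449.244963735 ELX
Net change: 4449.244963735 − 5000 = -550.755036265 ELX

-550.76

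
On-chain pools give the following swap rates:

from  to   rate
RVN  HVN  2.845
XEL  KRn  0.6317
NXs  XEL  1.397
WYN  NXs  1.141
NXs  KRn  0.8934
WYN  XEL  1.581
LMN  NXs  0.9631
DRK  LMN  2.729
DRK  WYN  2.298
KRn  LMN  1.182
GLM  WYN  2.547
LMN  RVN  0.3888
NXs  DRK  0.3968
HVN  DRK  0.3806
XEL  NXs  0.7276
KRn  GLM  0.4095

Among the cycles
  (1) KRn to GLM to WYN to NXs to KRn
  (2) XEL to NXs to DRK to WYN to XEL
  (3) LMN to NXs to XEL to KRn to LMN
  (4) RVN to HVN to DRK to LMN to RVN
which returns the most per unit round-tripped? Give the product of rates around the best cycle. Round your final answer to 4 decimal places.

1.1489

(1) 0.4095 × 2.547 × 1.141 × 0.8934 = 1.06320
(2) 0.7276 × 0.3968 × 2.298 × 1.581 = 1.04893
(3) 0.9631 × 1.397 × 0.6317 × 1.182 = 1.00461
(4) 2.845 × 0.3806 × 2.729 × 0.3888 = 1.14890
Highest is cycle (4) at 1.1489 (>1, arbitrage).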